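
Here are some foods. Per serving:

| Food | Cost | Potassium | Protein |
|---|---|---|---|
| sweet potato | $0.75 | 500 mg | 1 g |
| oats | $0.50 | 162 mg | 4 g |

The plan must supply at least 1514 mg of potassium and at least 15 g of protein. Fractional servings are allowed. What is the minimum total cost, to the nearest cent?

$3.11

At the optimum either one food covers both requirements or two foods hit both targets exactly; no other combination can be cheaper.
sweet potato only: max(1514/500, 15/1) = 15 servings → $11.25.
oats only: max(1514/162, 15/4) = 9.346 servings → $4.67.
sweet potato + oats with both tight: 1.973 servings and 3.257 servings → $3.11.
So the least-cost plan costs $3.11.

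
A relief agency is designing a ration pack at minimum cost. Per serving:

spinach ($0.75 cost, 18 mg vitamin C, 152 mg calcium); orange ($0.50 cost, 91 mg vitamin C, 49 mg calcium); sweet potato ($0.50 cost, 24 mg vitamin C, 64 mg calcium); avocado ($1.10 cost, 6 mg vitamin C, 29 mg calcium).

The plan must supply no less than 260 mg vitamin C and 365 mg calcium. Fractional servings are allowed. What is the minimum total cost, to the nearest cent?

At the optimum either one food covers both requirements or two foods hit both targets exactly; no other combination can be cheaper.
spinach only: max(260/18, 365/152) = 14.44 servings → $10.83.
orange only: max(260/91, 365/49) = 7.449 servings → $3.72.
sweet potato only: max(260/24, 365/64) = 10.83 servings → $5.42.
avocado only: max(260/6, 365/29) = 43.33 servings → $47.67.
spinach + orange with both tight: 1.581 servings and 2.544 servings → $2.46.
spinach + sweet potato: the both-tight solution has a negative serving — not a feasible corner.
spinach + avocado: intersection lies outside the first quadrant.
orange + sweet potato with both tight: 1.695 servings and 4.405 servings → $3.05.
orange + avocado with both tight: 2.281 servings and 8.731 servings → $10.75.
sweet potato + avocado: the both-tight solution has a negative serving — not a feasible corner.
So the least-cost plan costs $2.46.

$2.46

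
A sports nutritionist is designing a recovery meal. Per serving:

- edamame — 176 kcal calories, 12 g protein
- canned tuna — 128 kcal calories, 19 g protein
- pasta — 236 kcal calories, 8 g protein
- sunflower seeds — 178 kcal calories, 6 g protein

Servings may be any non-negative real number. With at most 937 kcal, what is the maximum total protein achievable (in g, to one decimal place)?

Protein per kcal: canned tuna 0.1484, edamame 0.06818, pasta 0.0339, sunflower seeds 0.03371.
With no serving limits, spend the whole calories allowance on canned tuna: 937 kcal / 128 kcal × 19 g = 139.1 g.

139.1 g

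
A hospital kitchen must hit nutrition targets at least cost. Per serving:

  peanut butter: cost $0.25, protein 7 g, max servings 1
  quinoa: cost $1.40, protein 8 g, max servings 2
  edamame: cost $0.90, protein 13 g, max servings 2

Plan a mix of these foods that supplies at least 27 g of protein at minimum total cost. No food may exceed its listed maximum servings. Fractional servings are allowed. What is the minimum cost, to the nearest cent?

Cost per g of protein: peanut butter $0.0357, edamame $0.0692, quinoa $0.1750.
Take 1 serving of peanut butter: +7.0 g protein for $0.25 (total $0.25, still need 20.0 g).
Take 1.538 servings of edamame: +20.0 g protein for $1.38 (total $1.63, still need 0.0 g).
Filling from the cheapest source first is optimal under one linear minimum: $1.63.

$1.63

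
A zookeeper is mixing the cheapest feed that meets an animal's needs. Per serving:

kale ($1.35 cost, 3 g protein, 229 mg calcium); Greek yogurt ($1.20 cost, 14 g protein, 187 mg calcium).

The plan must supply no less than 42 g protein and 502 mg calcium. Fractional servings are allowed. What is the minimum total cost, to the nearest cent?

$3.60

kale only: max(42/3, 502/229) = 14 servings → $18.90.
Greek yogurt only: max(42/14, 502/187) = 3 servings → $3.60.
kale + Greek yogurt with both targets exact would need a negative amount; discard.
The minimum over all feasible corners is $3.60.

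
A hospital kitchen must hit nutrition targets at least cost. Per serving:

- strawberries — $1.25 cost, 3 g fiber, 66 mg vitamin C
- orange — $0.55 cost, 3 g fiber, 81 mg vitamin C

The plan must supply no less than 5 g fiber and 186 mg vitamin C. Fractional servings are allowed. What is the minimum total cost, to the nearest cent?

strawberries only: max(5/3, 186/66) = 2.818 servings → $3.52.
orange only: max(5/3, 186/81) = 2.296 servings → $1.26.
strawberries + orange: the both-tight solution has a negative serving — not a feasible corner.
The minimum over all feasible corners is $1.26.

$1.26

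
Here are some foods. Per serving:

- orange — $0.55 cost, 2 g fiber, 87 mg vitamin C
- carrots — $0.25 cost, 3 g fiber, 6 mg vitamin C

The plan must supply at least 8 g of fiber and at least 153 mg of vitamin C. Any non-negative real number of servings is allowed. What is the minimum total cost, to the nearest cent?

$1.30

The cheapest plan sits at a corner of the feasible region — with two constraints it uses at most two foods.
orange only: max(8/2, 153/87) = 4 servings → $2.20.
carrots only: max(8/3, 153/6) = 25.5 servings → $6.38.
orange + carrots with both tight: 1.651 servings and 1.566 servings → $1.30.
So the least-cost plan costs $1.30.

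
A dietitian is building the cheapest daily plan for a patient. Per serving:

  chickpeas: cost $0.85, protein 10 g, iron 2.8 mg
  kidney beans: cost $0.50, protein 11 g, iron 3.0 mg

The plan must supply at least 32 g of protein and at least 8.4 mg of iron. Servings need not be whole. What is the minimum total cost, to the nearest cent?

$1.45

Check every corner: each single food scaled to meet both minima, and each pair solved so both constraints bind.
chickpeas only: max(32/10, 8.4/2.8) = 3.2 servings → $2.72.
kidney beans only: max(32/11, 8.4/3.0) = 2.909 servings → $1.45.
chickpeas + kidney beans: intersection lies outside the first quadrant.
Cheapest feasible corner: $1.45.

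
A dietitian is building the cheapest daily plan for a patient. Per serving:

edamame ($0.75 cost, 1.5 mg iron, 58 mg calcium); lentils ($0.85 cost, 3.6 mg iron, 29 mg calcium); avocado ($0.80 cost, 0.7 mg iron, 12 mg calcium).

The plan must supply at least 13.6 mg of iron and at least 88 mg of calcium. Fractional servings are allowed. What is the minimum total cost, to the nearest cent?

$3.21

An LP optimum is at a vertex; with two nutrient constraints at most two foods are used. Check each candidate.
edamame only: max(13.6/1.5, 88/58) = 9.067 servings → $6.80.
lentils only: max(13.6/3.6, 88/29) = 3.778 servings → $3.21.
avocado only: max(13.6/0.7, 88/12) = 19.43 servings → $15.54.
edamame + lentils: intersection lies outside the first quadrant.
edamame + avocado with both targets exact would need a negative amount; discard.
lentils + avocado: intersection lies outside the first quadrant.
Cheapest feasible corner: $3.21.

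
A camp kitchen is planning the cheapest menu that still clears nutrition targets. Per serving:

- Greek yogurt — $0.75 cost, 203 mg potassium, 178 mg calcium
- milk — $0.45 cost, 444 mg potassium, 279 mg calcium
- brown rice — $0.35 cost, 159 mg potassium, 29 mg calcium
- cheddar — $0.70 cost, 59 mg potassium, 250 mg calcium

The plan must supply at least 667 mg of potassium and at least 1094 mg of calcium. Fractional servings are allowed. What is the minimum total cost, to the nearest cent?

$1.76

Compare the cost at each extreme point of the feasible region.
Greek yogurt only: max(667/203, 1094/178) = 6.146 servings → $4.61.
milk only: max(667/444, 1094/279) = 3.921 servings → $1.76.
brown rice only: max(667/159, 1094/29) = 37.72 servings → $13.20.
cheddar only: max(667/59, 1094/250) = 11.31 servings → $7.91.
Greek yogurt + milk with both targets exact would need a negative amount; discard.
Greek yogurt + brown rice with both targets exact would need a negative amount; discard.
Greek yogurt + cheddar with both tight: 2.539 servings and 2.568 servings → $3.70.
milk + brown rice: intersection lies outside the first quadrant.
milk + cheddar with both tight: 1.081 servings and 3.17 servings → $2.71.
brown rice + cheddar with both tight: 2.687 servings and 4.064 servings → $3.79.
The minimum over all feasible corners is $1.76.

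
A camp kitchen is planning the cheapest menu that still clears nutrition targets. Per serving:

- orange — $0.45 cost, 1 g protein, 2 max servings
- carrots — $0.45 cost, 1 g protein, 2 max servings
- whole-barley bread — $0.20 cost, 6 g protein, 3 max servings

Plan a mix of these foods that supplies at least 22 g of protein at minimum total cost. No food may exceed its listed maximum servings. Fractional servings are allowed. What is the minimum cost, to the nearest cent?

$2.40

Cost per g of protein: whole-barley bread $0.0333, orange $0.4500, carrots $0.4500.
Take 3 servings of whole-barley bread: +18.0 g protein for $0.60 (total $0.60, still need 4.0 g).
Take 2 servings of orange: +2.0 g protein for $0.90 (total $1.50, still need 2.0 g).
Take 2 servings of carrots: +2.0 g protein for $0.90 (total $2.40, still need 0.0 g).
Filling from the cheapest source first is optimal under one linear minimum: $2.40.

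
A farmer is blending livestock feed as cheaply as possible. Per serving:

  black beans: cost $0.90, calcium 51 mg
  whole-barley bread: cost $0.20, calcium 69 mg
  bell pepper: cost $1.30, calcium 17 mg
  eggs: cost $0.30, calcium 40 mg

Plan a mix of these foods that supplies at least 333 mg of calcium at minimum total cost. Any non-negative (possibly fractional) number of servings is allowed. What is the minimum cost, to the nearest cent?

Cost per mg of calcium: whole-barley bread $0.0029, eggs $0.0075, black beans $0.0176, bell pepper $0.0765.
With no serving limits, use only whole-barley bread: 333 mg / 69 mg = 4.826 servings × $0.20 = $0.97.

$0.97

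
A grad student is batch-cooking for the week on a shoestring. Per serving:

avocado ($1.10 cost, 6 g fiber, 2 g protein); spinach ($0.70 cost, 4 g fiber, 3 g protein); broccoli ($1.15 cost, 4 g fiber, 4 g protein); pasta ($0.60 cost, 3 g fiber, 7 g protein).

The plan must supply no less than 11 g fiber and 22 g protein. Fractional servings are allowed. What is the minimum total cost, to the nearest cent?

$2.14

Compare the cost at each extreme point of the feasible region.
avocado only: max(11/6, 22/2) = 11 servings → $12.10.
spinach only: max(11/4, 22/3) = 7.333 servings → $5.13.
broccoli only: max(11/4, 22/4) = 5.5 servings → $6.33.
pasta only: max(11/3, 22/7) = 3.667 servings → $2.20.
avocado + spinach: intersection lies outside the first quadrant.
avocado + broccoli with both targets exact would need a negative amount; discard.
avocado + pasta with both tight: 0.3056 servings and 3.056 servings → $2.17.
spinach + broccoli: the both-tight solution has a negative serving — not a feasible corner.
spinach + pasta with both tight: 0.5789 servings and 2.895 servings → $2.14.
broccoli + pasta with both tight: 0.6875 servings and 2.75 servings → $2.44.
The minimum over all feasible corners is $2.14.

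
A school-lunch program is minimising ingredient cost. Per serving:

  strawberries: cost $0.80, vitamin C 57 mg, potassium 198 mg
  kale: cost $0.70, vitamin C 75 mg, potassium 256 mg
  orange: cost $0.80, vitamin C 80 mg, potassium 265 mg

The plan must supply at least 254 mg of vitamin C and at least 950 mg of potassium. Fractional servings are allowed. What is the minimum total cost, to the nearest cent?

An LP optimum is at a vertex; with two nutrient constraints at most two foods are used. Check each candidate.
strawberries only: max(254/57, 950/198) = 4.798 servings → $3.84.
kale only: max(254/75, 950/256) = 3.711 servings → $2.60.
orange only: max(254/80, 950/265) = 3.585 servings → $2.87.
strawberries + kale: the both-tight solution has a negative serving — not a feasible corner.
strawberries + orange with both targets exact would need a negative amount; discard.
kale + orange: the both-tight solution has a negative serving — not a feasible corner.
The minimum over all feasible corners is $2.60.

$2.60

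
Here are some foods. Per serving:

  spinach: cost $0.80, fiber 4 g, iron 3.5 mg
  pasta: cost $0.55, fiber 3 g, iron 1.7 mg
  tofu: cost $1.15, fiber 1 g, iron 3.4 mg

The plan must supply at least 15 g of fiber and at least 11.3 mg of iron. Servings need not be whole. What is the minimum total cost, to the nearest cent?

$2.90

At the optimum either one food covers both requirements or two foods hit both targets exactly; no other combination can be cheaper.
spinach only: max(15/4, 11.3/3.5) = 3.75 servings → $3.00.
pasta only: max(15/3, 11.3/1.7) = 6.647 servings → $3.66.
tofu only: max(15/1, 11.3/3.4) = 15 servings → $17.25.
spinach + pasta with both tight: 2.27 servings and 1.973 servings → $2.90.
spinach + tofu with both targets exact would need a negative amount; discard.
pasta + tofu with both tight: 4.671 servings and 0.9882 servings → $3.71.
So the least-cost plan costs $2.90.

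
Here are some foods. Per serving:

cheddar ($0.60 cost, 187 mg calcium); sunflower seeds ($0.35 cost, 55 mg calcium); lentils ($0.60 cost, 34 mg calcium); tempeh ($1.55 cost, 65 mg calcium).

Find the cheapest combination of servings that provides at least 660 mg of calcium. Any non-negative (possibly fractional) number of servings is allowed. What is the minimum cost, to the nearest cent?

$2.12

Cost per mg of calcium: cheddar $0.0032, sunflower seeds $0.0064, lentils $0.0176, tempeh $0.0238.
With no serving limits, use only cheddar: 660 mg / 187 mg = 3.529 servings × $0.60 = $2.12.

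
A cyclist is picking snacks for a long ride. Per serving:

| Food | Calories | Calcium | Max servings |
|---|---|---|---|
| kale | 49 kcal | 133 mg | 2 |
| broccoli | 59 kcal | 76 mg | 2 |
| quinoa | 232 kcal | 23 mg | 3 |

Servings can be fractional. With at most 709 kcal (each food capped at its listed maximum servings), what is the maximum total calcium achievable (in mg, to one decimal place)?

466.9 mg

Calcium per kcal: kale 2.714, broccoli 1.288, quinoa 0.09914.
Take 2 servings of kale: uses 98 kcal, +266.0 mg calcium (running total 266.0 mg).
Take 2 servings of broccoli: uses 118 kcal, +152.0 mg calcium (running total 418.0 mg).
Take 2.125 servings of quinoa: uses 493 kcal, +48.9 mg calcium (running total 466.9 mg).
Filling greedily by calcium-per-kcal is optimal for one linear limit, giving 466.9 mg.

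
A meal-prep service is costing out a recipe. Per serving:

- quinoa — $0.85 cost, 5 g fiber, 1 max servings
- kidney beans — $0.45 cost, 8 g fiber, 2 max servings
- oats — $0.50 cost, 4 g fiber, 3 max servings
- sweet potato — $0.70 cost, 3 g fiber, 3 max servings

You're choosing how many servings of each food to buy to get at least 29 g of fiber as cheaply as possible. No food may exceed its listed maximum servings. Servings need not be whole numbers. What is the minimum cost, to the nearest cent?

$2.57

Cost per g of fiber: kidney beans $0.0563, oats $0.1250, quinoa $0.1700, sweet potato $0.2333.
Take 2 servings of kidney beans: +16.0 g fiber for $0.90 (total $0.90, still need 13.0 g).
Take 3 servings of oats: +12.0 g fiber for $1.50 (total $2.40, still need 1.0 g).
Take 0.2 servings of quinoa: +1.0 g fiber for $0.17 (total $2.57, still need 0.0 g).
Filling from the cheapest source first is optimal under one linear minimum: $2.57.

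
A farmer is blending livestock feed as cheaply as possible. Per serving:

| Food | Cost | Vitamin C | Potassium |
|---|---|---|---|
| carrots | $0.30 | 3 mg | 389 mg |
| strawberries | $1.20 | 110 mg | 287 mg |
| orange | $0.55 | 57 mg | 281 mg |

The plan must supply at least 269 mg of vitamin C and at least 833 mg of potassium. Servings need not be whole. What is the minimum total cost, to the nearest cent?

$2.60

Check every corner: each single food scaled to meet both minima, and each pair solved so both constraints bind.
carrots only: max(269/3, 833/389) = 89.67 servings → $26.90.
strawberries only: max(269/110, 833/287) = 2.902 servings → $3.48.
orange only: max(269/57, 833/281) = 4.719 servings → $2.60.
carrots + strawberries with both tight: 0.3441 servings and 2.436 servings → $3.03.
carrots + orange: intersection lies outside the first quadrant.
strawberries + orange with both tight: 1.932 servings and 0.9915 servings → $2.86.
The minimum over all feasible corners is $2.60.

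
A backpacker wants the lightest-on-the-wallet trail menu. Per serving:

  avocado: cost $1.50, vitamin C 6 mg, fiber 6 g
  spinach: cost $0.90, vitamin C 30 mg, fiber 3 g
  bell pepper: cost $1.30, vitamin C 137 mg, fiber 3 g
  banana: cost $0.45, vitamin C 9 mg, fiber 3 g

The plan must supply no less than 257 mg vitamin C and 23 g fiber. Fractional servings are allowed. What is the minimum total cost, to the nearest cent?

An LP optimum is at a vertex; with two nutrient constraints at most two foods are used. Check each candidate.
avocado only: max(257/6, 23/6) = 42.83 servings → $64.25.
spinach only: max(257/30, 23/3) = 8.567 servings → $7.71.
bell pepper only: max(257/137, 23/3) = 7.667 servings → $9.97.
banana only: max(257/9, 23/3) = 28.56 servings → $12.85.
avocado + spinach with both targets exact would need a negative amount; discard.
avocado + bell pepper with both tight: 2.96 servings and 1.746 servings → $6.71.
avocado + banana with both targets exact would need a negative amount; discard.
spinach + bell pepper with both tight: 7.414 servings and 0.2523 servings → $7.00.
spinach + banana: intersection lies outside the first quadrant.
bell pepper + banana with both tight: 1.469 servings and 6.198 servings → $4.70.
The minimum over all feasible corners is $4.70.

$4.70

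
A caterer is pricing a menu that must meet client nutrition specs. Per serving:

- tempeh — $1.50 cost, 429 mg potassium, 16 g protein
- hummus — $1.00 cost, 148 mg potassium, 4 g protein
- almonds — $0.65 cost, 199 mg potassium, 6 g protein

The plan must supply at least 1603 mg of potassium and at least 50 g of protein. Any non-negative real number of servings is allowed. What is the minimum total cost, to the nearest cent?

The cheapest plan sits at a corner of the feasible region — with two constraints it uses at most two foods.
tempeh only: max(1603/429, 50/16) = 3.737 servings → $5.60.
hummus only: max(1603/148, 50/4) = 12.5 servings → $12.50.
almonds only: max(1603/199, 50/6) = 8.333 servings → $5.42.
tempeh + hummus with both tight: 1.515 servings and 6.439 servings → $8.71.
tempeh + almonds with both tight: 0.5443 servings and 6.882 servings → $5.29.
hummus + almonds: the both-tight solution has a negative serving — not a feasible corner.
So the least-cost plan costs $5.29.

$5.29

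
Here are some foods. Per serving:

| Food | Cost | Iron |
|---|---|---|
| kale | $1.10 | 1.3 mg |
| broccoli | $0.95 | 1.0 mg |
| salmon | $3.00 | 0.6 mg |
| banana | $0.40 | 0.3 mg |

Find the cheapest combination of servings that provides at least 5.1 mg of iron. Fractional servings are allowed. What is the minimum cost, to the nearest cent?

Cost per mg of iron: kale $0.8462, broccoli $0.9500, banana $1.3333, salmon $5.0000.
With no serving limits, use only kale: 5.1 mg / 1.3 mg = 3.923 servings × $1.10 = $4.32.

$4.32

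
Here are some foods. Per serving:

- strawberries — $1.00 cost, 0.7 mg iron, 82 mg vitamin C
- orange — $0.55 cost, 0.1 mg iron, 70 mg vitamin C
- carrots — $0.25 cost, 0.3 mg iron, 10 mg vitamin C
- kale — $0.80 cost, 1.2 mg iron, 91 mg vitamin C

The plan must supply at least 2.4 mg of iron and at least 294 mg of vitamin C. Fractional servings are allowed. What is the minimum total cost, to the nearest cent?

strawberries only: max(2.4/0.7, 294/82) = 3.585 servings → $3.59.
orange only: max(2.4/0.1, 294/70) = 24 servings → $13.20.
carrots only: max(2.4/0.3, 294/10) = 29.4 servings → $7.35.
kale only: max(2.4/1.2, 294/91) = 3.231 servings → $2.58.
strawberries + orange with both tight: 3.397 servings and 0.2206 servings → $3.52.
strawberries + carrots: intersection lies outside the first quadrant.
strawberries + kale: the both-tight solution has a negative serving — not a feasible corner.
orange + carrots with both tight: 3.21 servings and 6.93 servings → $3.50.
orange + kale with both tight: 1.794 servings and 1.85 servings → $2.47.
carrots + kale: the both-tight solution has a negative serving — not a feasible corner.
The minimum over all feasible corners is $2.47.

$2.47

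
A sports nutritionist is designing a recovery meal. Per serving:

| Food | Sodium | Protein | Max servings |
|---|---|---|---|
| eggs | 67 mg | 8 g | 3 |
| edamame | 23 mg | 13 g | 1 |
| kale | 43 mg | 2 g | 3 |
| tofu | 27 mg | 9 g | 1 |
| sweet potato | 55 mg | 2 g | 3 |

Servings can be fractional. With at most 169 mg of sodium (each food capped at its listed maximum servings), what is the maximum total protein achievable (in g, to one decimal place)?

Protein per mg sodium: edamame 0.5652, tofu 0.3333, eggs 0.1194, kale 0.04651, sweet potato 0.03636.
Take 1 serving of edamame: uses 23 mg sodium, +13.0 g protein (running total 13.0 g).
Take 1 serving of tofu: uses 27 mg sodium, +9.0 g protein (running total 22.0 g).
Take 1.776 servings of eggs: uses 119 mg sodium, +14.2 g protein (running total 36.2 g).
Filling greedily by protein-per-mg sodium is optimal for one linear limit, giving 36.2 g.

36.2 g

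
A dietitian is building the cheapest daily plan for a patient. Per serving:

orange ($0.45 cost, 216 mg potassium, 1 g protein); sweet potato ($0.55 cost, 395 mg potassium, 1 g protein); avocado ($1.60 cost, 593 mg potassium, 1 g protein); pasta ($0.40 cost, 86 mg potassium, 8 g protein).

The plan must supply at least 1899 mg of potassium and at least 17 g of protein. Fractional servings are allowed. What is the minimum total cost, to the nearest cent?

$3.08

An LP optimum is at a vertex; with two nutrient constraints at most two foods are used. Check each candidate.
orange only: max(1899/216, 17/1) = 17 servings → $7.65.
sweet potato only: max(1899/395, 17/1) = 17 servings → $9.35.
avocado only: max(1899/593, 17/1) = 17 servings → $27.20.
pasta only: max(1899/86, 17/8) = 22.08 servings → $8.83.
orange + sweet potato with both targets exact would need a negative amount; discard.
orange + avocado: intersection lies outside the first quadrant.
orange + pasta with both tight: 8.362 servings and 1.08 servings → $4.19.
sweet potato + avocado: the both-tight solution has a negative serving — not a feasible corner.
sweet potato + pasta with both tight: 4.466 servings and 1.567 servings → $3.08.
avocado + pasta with both tight: 2.948 servings and 1.757 servings → $5.42.
Cheapest feasible corner: $3.08.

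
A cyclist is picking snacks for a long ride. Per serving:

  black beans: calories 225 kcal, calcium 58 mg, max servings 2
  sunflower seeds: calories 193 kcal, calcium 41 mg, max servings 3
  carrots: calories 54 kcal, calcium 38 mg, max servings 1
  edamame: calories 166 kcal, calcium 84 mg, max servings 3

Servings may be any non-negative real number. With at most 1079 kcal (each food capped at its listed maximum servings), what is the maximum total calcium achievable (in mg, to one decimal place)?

Calcium per kcal: carrots 0.7037, edamame 0.506, black beans 0.2578, sunflower seeds 0.2124.
Take 1 serving of carrots: uses 54 kcal, +38.0 mg calcium (running total 38.0 mg).
Take 3 servings of edamame: uses 498 kcal, +252.0 mg calcium (running total 290.0 mg).
Take 2 servings of black beans: uses 450 kcal, +116.0 mg calcium (running total 406.0 mg).
Take 0.399 servings of sunflower seeds: uses 77 kcal, +16.4 mg calcium (running total 422.4 mg).
Greedy by best ratio exhausts the calories allowance optimally: 422.4 mg.

422.4 mg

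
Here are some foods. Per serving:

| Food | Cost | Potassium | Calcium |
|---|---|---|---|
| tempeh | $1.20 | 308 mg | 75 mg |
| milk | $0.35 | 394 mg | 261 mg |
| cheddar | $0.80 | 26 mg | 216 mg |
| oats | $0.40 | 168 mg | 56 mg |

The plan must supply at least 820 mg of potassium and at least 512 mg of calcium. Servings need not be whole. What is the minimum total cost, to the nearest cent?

$0.73

With two linear requirements the optimum uses one or two foods; enumerate the corners.
tempeh only: max(820/308, 512/75) = 6.827 servings → $8.19.
milk only: max(820/394, 512/261) = 2.081 servings → $0.73.
cheddar only: max(820/26, 512/216) = 31.54 servings → $25.23.
oats only: max(820/168, 512/56) = 9.143 servings → $3.66.
tempeh + milk with both tight: 0.2418 servings and 1.892 servings → $0.95.
tempeh + cheddar with both tight: 2.537 servings and 1.49 servings → $4.24.
tempeh + oats: intersection lies outside the first quadrant.
milk + cheddar with both targets exact would need a negative amount; discard.
milk + oats with both tight: 1.841 servings and 0.5643 servings → $0.87.
cheddar + oats with both tight: 1.151 servings and 4.703 servings → $2.80.
So the least-cost plan costs $0.73.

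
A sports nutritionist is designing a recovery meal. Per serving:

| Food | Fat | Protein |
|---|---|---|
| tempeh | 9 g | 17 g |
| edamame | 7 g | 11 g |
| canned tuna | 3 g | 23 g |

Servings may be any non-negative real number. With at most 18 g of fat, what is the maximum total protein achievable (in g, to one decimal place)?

Protein per g fat: canned tuna 7.667, tempeh 1.889, edamame 1.571.
With no serving limits, spend the whole fat allowance on canned tuna: 18 g / 3 g × 23 g = 138.0 g.

138.0 g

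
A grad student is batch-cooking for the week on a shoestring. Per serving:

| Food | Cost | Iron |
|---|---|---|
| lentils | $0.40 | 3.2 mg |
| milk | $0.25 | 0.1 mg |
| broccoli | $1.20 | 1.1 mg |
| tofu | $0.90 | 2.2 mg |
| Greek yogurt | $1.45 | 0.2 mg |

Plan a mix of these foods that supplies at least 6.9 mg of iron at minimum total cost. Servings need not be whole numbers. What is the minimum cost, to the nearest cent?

Cost per mg of iron: lentils $0.1250, tofu $0.4091, broccoli $1.0909, milk $2.5000, Greek yogurt $7.2500.
With no serving limits, use only lentils: 6.9 mg / 3.2 mg = 2.156 servings × $0.40 = $0.86.

$0.86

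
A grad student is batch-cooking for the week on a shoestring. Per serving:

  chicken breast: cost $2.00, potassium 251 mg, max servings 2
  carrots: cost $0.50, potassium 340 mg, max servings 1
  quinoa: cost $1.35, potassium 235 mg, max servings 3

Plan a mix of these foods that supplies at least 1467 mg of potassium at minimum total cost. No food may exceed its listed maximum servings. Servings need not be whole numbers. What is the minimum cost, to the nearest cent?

$7.91

Cost per mg of potassium: carrots $0.0015, quinoa $0.0057, chicken breast $0.0080.
Take 1 serving of carrots: +340.0 mg potassium for $0.50 (total $0.50, still need 1127.0 mg).
Take 3 servings of quinoa: +705.0 mg potassium for $4.05 (total $4.55, still need 422.0 mg).
Take 1.681 servings of chicken breast: +422.0 mg potassium for $3.36 (total $7.91, still need 0.0 mg).
Greedy by cheapest-per-mg is optimal for a single linear constraint, so the minimum cost is $7.91.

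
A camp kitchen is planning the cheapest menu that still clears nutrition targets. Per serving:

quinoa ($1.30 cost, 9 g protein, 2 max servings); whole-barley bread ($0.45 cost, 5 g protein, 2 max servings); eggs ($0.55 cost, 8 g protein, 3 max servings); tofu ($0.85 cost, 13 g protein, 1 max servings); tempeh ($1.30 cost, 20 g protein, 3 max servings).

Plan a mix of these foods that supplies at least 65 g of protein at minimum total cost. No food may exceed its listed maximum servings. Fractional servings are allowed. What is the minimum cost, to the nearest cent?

Cost per g of protein: tempeh $0.0650, tofu $0.0654, eggs $0.0688, whole-barley bread $0.0900, quinoa $0.1444.
Take 3 servings of tempeh: +60.0 g protein for $3.90 (total $3.90, still need 5.0 g).
Take 0.3846 servings of tofu: +5.0 g protein for $0.33 (total $4.23, still need 0.0 g).
Filling from the cheapest source first is optimal under one linear minimum: $4.23.

$4.23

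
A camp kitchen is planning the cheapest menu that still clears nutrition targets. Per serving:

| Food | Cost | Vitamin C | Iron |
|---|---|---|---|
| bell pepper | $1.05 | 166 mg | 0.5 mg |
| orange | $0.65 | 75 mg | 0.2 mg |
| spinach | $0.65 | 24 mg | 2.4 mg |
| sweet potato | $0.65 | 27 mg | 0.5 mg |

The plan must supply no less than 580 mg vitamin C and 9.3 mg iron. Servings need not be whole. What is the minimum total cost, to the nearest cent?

$5.29

The cheapest plan sits at a corner of the feasible region — with two constraints it uses at most two foods.
bell pepper only: max(580/166, 9.3/0.5) = 18.6 servings → $19.53.
orange only: max(580/75, 9.3/0.2) = 46.5 servings → $30.23.
spinach only: max(580/24, 9.3/2.4) = 24.17 servings → $15.71.
sweet potato only: max(580/27, 9.3/0.5) = 21.48 servings → $13.96.
bell pepper + orange: intersection lies outside the first quadrant.
bell pepper + spinach with both tight: 3.025 servings and 3.245 servings → $5.29.
bell pepper + sweet potato with both tight: 0.5597 servings and 18.04 servings → $12.31.
orange + spinach with both tight: 6.671 servings and 3.319 servings → $6.49.
orange + sweet potato with both tight: 1.212 servings and 18.12 servings → $12.56.
spinach + sweet potato: the both-tight solution has a negative serving — not a feasible corner.
So the least-cost plan costs $5.29.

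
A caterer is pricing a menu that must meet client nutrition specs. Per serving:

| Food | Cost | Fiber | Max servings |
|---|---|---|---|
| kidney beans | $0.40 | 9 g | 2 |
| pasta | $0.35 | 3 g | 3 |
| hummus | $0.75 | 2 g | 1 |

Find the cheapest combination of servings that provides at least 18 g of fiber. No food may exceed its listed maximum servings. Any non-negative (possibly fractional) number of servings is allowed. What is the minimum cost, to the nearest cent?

Cost per g of fiber: kidney beans $0.0444, pasta $0.1167, hummus $0.3750.
Take 2 servings of kidney beans: +18.0 g fiber for $0.80 (total $0.80, still need 0.0 g).
Filling from the cheapest source first is optimal under one linear minimum: $0.80.

$0.80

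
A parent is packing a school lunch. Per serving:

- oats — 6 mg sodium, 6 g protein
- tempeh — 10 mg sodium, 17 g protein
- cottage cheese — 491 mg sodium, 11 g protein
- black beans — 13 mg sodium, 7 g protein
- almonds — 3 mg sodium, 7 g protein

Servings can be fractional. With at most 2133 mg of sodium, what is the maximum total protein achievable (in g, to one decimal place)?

4977.0 g

Protein per mg sodium: almonds 2.333, tempeh 1.7, oats 1, black beans 0.5385, cottage cheese 0.0224.
With no serving limits, spend the whole sodium allowance on almonds: 2133 mg / 3 mg × 7 g = 4977.0 g.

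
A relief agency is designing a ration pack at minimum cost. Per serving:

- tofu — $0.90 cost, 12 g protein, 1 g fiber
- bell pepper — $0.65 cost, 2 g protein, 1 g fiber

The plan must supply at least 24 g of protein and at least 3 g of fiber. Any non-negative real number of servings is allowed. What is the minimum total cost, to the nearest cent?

$2.40

tofu only: max(24/12, 3/1) = 3 servings → $2.70.
bell pepper only: max(24/2, 3/1) = 12 servings → $7.80.
tofu + bell pepper with both tight: 1.8 servings and 1.2 servings → $2.40.
The minimum over all feasible corners is $2.40.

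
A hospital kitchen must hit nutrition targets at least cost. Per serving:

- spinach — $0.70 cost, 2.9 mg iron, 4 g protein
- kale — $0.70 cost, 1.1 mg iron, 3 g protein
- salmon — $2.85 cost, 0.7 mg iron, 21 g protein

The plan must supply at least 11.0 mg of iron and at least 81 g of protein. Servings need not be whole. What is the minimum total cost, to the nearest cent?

Minimising a linear cost over {iron ≥ 11.0, protein ≥ 81, servings ≥ 0} — the optimum is at a vertex, using one or two foods.
spinach only: max(11.0/2.9, 81/4) = 20.25 servings → $14.18.
kale only: max(11.0/1.1, 81/3) = 27 servings → $18.90.
salmon only: max(11.0/0.7, 81/21) = 15.71 servings → $44.79.
spinach + kale: the both-tight solution has a negative serving — not a feasible corner.
spinach + salmon with both tight: 3 servings and 3.286 servings → $11.46.
kale + salmon with both tight: 8.3 servings and 2.671 servings → $13.42.
So the least-cost plan costs $11.46.

$11.46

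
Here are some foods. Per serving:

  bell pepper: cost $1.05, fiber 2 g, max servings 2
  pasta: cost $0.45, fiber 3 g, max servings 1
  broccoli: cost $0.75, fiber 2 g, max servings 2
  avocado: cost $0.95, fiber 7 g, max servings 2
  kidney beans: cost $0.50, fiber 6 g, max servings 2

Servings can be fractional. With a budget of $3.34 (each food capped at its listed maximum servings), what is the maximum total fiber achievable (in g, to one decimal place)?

Fiber per dollar: kidney beans 12, avocado 7.368, pasta 6.667, broccoli 2.667, bell pepper 1.905.
Take 2 servings of kidney beans: spends $1.00, +12.0 g fiber (running total 12.0 g).
Take 2 servings of avocado: spends $1.90, +14.0 g fiber (running total 26.0 g).
Take 0.9778 servings of pasta: spends $0.44, +2.9 g fiber (running total 28.9 g).
Filling greedily by fiber-per-dollar is optimal for one linear limit, giving 28.9 g.

28.9 g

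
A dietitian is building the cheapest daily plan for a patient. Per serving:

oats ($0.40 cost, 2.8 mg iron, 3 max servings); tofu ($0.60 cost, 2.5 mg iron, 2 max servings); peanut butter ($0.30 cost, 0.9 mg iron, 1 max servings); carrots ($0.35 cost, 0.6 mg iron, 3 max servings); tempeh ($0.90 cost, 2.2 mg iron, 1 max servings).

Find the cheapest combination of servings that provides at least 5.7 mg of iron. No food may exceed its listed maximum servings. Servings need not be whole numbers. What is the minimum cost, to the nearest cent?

$0.81

Cost per mg of iron: oats $0.1429, tofu $0.2400, peanut butter $0.3333, tempeh $0.4091, carrots $0.5833.
Take 2.036 servings of oats: +5.7 mg iron for $0.81 (total $0.81, still need 0.0 mg).
Greedy by cheapest-per-mg is optimal for a single linear constraint, so the minimum cost is $0.81.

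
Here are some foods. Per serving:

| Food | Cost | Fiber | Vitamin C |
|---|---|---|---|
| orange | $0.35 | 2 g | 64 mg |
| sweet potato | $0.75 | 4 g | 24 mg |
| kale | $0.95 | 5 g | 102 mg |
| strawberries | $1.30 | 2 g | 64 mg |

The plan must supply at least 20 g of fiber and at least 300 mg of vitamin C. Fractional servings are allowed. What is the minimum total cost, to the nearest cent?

$3.50

Minimising a linear cost over {fiber ≥ 20, vitamin C ≥ 300, servings ≥ 0} — the optimum is at a vertex, using one or two foods.
orange only: max(20/2, 300/64) = 10 servings → $3.50.
sweet potato only: max(20/4, 300/24) = 12.5 servings → $9.38.
kale only: max(20/5, 300/102) = 4 servings → $3.80.
strawberries only: max(20/2, 300/64) = 10 servings → $13.00.
orange + sweet potato with both tight: 3.462 servings and 3.269 servings → $3.66.
orange + kale: the both-tight solution has a negative serving — not a feasible corner.
orange + strawberries (both tight): parallel constraints — no distinct corner.
sweet potato + kale with both tight: 1.875 servings and 2.5 servings → $3.78.
sweet potato + strawberries with both tight: 3.269 servings and 3.462 servings → $6.95.
kale + strawberries: the both-tight solution has a negative serving — not a feasible corner.
The minimum over all feasible corners is $3.50.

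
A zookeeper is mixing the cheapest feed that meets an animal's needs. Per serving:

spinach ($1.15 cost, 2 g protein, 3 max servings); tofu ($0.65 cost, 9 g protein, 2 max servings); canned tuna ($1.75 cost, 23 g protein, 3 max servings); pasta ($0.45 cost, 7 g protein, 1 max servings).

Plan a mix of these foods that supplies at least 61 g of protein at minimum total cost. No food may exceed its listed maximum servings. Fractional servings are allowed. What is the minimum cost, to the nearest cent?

$4.49

Cost per g of protein: pasta $0.0643, tofu $0.0722, canned tuna $0.0761, spinach $0.5750.
Take 1 serving of pasta: +7.0 g protein for $0.45 (total $0.45, still need 54.0 g).
Take 2 servings of tofu: +18.0 g protein for $1.30 (total $1.75, still need 36.0 g).
Take 1.565 servings of canned tuna: +36.0 g protein for $2.74 (total $4.49, still need 0.0 g).
Greedy by cheapest-per-g is optimal for a single linear constraint, so the minimum cost is $4.49.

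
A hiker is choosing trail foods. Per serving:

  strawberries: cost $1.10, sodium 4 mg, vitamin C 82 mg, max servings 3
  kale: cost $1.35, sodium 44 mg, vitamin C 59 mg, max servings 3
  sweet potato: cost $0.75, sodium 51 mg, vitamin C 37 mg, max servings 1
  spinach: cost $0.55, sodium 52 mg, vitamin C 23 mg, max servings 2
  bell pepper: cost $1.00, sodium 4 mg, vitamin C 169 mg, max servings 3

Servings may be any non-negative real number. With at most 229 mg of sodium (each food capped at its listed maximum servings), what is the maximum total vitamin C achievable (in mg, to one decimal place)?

Vitamin C per mg sodium: bell pepper 42.25, strawberries 20.5, kale 1.341, sweet potato 0.7255, spinach 0.4423.
Take 3 servings of bell pepper: uses 12 mg sodium, +507.0 mg vitamin C (running total 507.0 mg).
Take 3 servings of strawberries: uses 12 mg sodium, +246.0 mg vitamin C (running total 753.0 mg).
Take 3 servings of kale: uses 132 mg sodium, +177.0 mg vitamin C (running total 930.0 mg).
Take 1 serving of sweet potato: uses 51 mg sodium, +37.0 mg vitamin C (running total 967.0 mg).
Take 0.4231 servings of spinach: uses 22 mg sodium, +9.7 mg vitamin C (running total 976.7 mg).
Greedy by best ratio exhausts the sodium allowance optimally: 976.7 mg.

976.7 mg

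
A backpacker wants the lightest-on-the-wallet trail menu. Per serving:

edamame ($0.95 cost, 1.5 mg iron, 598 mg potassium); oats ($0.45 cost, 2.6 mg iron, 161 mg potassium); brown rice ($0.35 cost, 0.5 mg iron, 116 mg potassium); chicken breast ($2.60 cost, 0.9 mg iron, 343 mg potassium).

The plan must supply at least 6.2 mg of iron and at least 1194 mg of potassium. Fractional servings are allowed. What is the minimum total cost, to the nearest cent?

$2.18

Minimising a linear cost over {iron ≥ 6.2, potassium ≥ 1194, servings ≥ 0} — the optimum is at a vertex, using one or two foods.
edamame only: max(6.2/1.5, 1194/598) = 4.133 servings → $3.93.
oats only: max(6.2/2.6, 1194/161) = 7.416 servings → $3.34.
brown rice only: max(6.2/0.5, 1194/116) = 12.4 servings → $4.34.
chicken breast only: max(6.2/0.9, 1194/343) = 6.889 servings → $17.91.
edamame + oats with both tight: 1.604 servings and 1.459 servings → $2.18.
edamame + brown rice: intersection lies outside the first quadrant.
edamame + chicken breast: the both-tight solution has a negative serving — not a feasible corner.
oats + brown rice with both tight: 0.5527 servings and 9.526 servings → $3.58.
oats + chicken breast with both tight: 1.408 servings and 2.82 servings → $7.97.
brown rice + chicken breast: intersection lies outside the first quadrant.
Cheapest feasible corner: $2.18.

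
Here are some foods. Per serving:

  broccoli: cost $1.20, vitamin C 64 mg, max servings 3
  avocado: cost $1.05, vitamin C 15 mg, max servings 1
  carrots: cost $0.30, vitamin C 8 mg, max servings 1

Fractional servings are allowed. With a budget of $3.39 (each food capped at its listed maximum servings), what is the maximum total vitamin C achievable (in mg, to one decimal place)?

180.8 mg

Vitamin C per dollar: broccoli 53.33, carrots 26.67, avocado 14.29.
Take 2.825 servings of broccoli: spends $3.39, +180.8 mg vitamin C (running total 180.8 mg).
Greedy by best ratio exhausts the cost allowance optimally: 180.8 mg.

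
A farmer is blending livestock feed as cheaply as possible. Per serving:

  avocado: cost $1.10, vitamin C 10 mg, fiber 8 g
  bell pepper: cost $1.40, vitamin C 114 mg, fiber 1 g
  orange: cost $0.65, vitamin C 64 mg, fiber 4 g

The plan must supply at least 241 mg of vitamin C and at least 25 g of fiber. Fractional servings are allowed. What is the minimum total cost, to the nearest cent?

$3.79

avocado only: max(241/10, 25/8) = 24.1 servings → $26.51.
bell pepper only: max(241/114, 25/1) = 25 servings → $35.00.
orange only: max(241/64, 25/4) = 6.25 servings → $4.06.
avocado + bell pepper with both tight: 2.892 servings and 1.86 servings → $5.79.
avocado + orange with both tight: 1.347 servings and 3.555 servings → $3.79.
bell pepper + orange: the both-tight solution has a negative serving — not a feasible corner.
The minimum over all feasible corners is $3.79.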